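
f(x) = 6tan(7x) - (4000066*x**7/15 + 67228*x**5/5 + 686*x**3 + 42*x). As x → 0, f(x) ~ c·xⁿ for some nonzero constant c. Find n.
9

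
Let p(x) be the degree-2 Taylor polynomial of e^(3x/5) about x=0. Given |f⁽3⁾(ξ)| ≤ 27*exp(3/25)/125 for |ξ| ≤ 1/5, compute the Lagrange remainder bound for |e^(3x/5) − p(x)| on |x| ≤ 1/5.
9*exp(3/25)/31250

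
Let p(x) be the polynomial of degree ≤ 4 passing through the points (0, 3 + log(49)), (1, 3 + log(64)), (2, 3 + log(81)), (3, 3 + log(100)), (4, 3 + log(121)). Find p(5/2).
3 + log(9*11**(59/64)*3**(13/16)*5**(15/16)*7**(3/64)/11)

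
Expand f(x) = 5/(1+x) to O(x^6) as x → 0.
5 - 5*x + 5*x**2 - 5*x**3 + 5*x**4 - 5*x**5 + O(x**6)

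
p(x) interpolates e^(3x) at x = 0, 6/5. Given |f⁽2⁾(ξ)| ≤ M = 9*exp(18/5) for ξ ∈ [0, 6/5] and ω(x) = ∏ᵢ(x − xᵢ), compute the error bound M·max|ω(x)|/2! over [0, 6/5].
81*exp(18/5)/50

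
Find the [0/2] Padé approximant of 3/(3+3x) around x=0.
1/(x + 1)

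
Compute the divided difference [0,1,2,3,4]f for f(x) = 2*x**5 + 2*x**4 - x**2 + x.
22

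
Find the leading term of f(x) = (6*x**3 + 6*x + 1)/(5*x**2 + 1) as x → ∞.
6*x/5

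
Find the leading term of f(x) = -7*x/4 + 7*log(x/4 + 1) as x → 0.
-7*x**2/32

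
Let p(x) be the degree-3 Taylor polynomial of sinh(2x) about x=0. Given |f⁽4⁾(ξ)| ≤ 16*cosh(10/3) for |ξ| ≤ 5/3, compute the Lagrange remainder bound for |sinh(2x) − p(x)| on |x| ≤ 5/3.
1250*cosh(10/3)/243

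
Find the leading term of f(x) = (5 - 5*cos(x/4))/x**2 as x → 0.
5/32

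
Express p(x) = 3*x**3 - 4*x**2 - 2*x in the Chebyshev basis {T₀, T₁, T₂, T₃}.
(-2)T₀ + (1/4)T₁ + (-2)T₂ + (3/4)T₃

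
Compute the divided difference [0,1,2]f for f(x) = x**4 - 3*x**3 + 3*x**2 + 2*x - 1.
1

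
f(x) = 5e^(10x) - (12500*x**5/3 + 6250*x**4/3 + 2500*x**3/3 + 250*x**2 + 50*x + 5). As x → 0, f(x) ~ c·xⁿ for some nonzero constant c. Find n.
6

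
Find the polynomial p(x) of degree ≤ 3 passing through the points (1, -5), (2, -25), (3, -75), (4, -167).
-2*x**3 - 3*x**2 + 3*x - 3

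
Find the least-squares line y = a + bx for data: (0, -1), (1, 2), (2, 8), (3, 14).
a = -19/10, b = 51/10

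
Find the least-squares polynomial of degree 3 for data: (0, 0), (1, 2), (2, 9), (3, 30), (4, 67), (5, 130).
1/42 + (221/252)x + (-5/42)x² + (37/36)x³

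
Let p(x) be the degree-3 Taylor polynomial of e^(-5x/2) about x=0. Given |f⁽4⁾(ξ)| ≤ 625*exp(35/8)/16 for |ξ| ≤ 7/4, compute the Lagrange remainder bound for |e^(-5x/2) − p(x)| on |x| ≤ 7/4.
1500625*exp(35/8)/98304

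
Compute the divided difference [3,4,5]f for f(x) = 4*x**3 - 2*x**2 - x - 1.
46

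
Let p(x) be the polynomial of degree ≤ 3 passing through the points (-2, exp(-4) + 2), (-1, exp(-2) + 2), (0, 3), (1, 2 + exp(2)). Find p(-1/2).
(-1 + 9*exp(2) + (41 - exp(2))*exp(4))*exp(-4)/16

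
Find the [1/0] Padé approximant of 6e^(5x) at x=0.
30*x + 6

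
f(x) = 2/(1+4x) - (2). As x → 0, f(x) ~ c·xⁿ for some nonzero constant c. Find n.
1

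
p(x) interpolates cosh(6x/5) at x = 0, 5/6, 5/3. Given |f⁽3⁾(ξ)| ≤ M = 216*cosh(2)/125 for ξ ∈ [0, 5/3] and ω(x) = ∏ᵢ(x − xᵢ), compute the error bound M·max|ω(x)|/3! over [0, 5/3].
sqrt(3)*cosh(2)/27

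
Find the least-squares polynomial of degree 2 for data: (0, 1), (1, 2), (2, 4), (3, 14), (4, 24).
39/35 + (-57/35)x + (13/7)x²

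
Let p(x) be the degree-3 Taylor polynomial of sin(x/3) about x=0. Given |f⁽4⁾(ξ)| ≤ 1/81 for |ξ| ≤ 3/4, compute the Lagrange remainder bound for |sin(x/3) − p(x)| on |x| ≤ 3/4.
1/6144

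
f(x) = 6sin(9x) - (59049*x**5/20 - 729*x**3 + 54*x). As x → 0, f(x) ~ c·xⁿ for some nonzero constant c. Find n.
7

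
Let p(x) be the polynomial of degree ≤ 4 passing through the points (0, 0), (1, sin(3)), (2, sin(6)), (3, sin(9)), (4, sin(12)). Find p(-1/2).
189*sin(6)/64 - 45*sin(9)/32 - 105*sin(3)/32 + 35*sin(12)/128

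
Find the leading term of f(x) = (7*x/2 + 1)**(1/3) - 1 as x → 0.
7*x/6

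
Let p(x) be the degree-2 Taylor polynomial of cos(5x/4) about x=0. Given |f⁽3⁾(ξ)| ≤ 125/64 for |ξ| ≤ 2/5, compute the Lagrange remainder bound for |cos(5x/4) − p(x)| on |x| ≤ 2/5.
1/48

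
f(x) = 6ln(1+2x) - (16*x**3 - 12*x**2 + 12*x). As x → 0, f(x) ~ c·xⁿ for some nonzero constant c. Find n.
4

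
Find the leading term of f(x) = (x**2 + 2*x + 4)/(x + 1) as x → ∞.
x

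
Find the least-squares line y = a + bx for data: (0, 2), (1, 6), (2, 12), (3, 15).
a = 2, b = 9/2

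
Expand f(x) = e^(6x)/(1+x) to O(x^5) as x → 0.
1 + 5*x + 13*x**2 + 23*x**3 + 31*x**4 + O(x**5)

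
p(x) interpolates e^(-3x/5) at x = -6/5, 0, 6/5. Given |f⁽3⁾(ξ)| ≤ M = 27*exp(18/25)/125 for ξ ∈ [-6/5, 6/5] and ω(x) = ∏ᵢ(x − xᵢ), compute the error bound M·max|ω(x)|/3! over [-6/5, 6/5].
216*sqrt(3)*exp(18/25)/15625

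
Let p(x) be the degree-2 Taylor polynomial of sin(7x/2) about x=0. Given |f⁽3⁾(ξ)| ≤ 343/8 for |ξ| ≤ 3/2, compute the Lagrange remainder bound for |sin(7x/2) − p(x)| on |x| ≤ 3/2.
3087/128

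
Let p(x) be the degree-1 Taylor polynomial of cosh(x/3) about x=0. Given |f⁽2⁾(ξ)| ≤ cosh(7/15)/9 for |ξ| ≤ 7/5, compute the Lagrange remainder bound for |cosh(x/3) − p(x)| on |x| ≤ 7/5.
49*cosh(7/15)/450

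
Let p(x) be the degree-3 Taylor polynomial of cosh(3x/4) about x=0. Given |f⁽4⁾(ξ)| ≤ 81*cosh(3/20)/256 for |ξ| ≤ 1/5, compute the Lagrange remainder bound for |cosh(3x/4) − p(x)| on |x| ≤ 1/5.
27*cosh(3/20)/1280000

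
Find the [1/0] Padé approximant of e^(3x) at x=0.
3*x + 1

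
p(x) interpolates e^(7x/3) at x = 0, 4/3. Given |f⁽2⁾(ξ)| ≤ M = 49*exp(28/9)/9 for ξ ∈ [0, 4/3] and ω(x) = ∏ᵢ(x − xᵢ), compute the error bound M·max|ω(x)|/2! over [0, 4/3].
98*exp(28/9)/81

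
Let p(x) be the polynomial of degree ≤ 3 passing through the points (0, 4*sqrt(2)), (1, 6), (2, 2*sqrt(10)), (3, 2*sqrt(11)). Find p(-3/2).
-567/8 - 35*sqrt(11)/8 + 105*sqrt(2)/4 + 135*sqrt(10)/8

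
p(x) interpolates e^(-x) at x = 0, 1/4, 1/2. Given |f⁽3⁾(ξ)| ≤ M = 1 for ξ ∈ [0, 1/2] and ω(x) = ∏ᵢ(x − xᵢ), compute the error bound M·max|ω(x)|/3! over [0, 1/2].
sqrt(3)/1728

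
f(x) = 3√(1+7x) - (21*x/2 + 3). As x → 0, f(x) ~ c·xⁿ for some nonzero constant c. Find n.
2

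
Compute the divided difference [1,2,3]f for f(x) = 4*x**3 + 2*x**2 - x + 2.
26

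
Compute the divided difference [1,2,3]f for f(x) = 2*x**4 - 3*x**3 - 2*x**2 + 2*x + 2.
30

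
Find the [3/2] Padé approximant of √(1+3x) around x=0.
(27*x**3/32 + 81*x**2/16 + 9*x/2 + 1)/(27*x**2/16 + 3*x + 1)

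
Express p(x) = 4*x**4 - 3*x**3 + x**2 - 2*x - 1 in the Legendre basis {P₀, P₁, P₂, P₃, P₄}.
(2/15)P₀ + (-19/5)P₁ + (62/21)P₂ + (-6/5)P₃ + (32/35)P₄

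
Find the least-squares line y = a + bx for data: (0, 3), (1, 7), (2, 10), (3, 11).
a = 37/10, b = 27/10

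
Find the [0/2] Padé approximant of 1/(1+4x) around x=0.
1/(4*x + 1)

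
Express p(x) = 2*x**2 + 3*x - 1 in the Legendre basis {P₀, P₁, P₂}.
(-1/3)P₀ + (3)P₁ + (4/3)P₂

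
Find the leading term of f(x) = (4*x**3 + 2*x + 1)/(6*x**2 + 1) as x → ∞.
2*x/3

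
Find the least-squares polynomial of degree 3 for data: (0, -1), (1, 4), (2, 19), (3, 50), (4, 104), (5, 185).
-17/18 + (1223/756)x + (557/252)x² + (53/54)x³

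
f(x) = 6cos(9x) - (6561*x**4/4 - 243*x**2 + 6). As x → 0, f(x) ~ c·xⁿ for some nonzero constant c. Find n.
6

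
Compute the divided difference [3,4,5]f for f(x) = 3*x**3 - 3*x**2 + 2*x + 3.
33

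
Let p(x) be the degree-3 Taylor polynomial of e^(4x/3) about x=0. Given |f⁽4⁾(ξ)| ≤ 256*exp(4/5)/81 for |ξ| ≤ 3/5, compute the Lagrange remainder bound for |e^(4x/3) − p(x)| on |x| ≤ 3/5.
32*exp(4/5)/1875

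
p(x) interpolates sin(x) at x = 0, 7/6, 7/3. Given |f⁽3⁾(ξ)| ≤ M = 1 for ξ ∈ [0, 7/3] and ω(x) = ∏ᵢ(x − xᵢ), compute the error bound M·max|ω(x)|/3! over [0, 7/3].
343*sqrt(3)/5832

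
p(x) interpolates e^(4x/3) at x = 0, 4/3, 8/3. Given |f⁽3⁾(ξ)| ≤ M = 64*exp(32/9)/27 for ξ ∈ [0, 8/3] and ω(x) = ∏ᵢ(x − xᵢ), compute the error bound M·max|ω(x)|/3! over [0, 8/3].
4096*sqrt(3)*exp(32/9)/19683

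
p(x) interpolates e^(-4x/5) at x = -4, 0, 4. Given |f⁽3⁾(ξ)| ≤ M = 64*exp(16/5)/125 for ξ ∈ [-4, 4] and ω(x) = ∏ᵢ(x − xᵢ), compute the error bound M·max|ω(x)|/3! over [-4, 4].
4096*sqrt(3)*exp(16/5)/3375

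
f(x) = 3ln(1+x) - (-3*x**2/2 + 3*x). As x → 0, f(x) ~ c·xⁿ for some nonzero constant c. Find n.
3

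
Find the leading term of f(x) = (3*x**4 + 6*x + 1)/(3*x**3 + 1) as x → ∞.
x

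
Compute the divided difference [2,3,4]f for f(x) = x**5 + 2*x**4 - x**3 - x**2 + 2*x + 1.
385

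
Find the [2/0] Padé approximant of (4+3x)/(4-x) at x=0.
x**2/4 + x + 1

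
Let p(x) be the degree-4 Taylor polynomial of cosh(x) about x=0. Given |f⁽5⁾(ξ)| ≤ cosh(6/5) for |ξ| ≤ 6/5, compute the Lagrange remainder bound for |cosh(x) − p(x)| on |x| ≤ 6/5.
324*cosh(6/5)/15625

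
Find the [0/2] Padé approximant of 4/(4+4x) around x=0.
1/(x + 1)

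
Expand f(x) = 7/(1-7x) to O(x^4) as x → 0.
7 + 49*x + 343*x**2 + 2401*x**3 + O(x**4)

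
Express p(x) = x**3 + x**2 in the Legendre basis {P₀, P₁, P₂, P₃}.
(1/3)P₀ + (3/5)P₁ + (2/3)P₂ + (2/5)P₃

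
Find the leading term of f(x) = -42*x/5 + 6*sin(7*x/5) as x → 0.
-343*x**3/125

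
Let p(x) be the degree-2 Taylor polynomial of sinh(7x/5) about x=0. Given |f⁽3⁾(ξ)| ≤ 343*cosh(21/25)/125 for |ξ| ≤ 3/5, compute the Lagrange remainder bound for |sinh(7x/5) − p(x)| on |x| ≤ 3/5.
3087*cosh(21/25)/31250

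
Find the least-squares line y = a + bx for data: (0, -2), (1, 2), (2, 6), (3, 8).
a = -8/5, b = 17/5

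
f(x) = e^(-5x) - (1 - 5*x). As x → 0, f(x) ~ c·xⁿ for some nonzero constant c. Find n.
2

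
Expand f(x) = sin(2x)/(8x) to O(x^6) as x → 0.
1/4 - x**2/6 + x**4/30 + O(x**6)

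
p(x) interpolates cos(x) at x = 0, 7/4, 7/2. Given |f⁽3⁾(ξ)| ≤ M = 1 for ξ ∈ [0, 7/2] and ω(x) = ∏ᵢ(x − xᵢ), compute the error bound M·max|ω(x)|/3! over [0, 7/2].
343*sqrt(3)/1728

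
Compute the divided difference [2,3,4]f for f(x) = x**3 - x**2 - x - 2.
8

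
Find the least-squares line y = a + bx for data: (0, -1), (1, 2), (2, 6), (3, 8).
a = -9/10, b = 31/10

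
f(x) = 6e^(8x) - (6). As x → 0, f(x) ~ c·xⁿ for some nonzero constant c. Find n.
1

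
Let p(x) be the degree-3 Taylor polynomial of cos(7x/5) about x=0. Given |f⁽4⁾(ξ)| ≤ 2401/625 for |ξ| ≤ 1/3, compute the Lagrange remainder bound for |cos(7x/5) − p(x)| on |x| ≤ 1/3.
2401/1215000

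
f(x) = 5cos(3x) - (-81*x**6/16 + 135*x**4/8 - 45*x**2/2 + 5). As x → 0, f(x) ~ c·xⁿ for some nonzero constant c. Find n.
8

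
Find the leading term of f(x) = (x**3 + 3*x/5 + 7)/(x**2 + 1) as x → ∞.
x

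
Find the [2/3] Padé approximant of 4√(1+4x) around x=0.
(28*x**2 + 112*x/5 + 4)/(-2*x**3/5 + 9*x**2/5 + 18*x/5 + 1)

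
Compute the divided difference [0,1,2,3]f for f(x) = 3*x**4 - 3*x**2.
18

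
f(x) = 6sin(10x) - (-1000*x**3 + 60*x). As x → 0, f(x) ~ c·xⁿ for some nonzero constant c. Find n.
5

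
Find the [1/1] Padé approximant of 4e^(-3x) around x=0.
(4 - 6*x)/(3*x/2 + 1)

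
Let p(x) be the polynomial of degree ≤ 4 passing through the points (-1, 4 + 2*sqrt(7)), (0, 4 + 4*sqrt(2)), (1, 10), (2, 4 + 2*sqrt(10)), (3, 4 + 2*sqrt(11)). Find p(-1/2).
-5*sqrt(11)/64 + 23/32 + 7*sqrt(10)/16 + 35*sqrt(7)/64 + 35*sqrt(2)/8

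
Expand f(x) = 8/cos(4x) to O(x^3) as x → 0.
8 + 64*x**2 + O(x**3)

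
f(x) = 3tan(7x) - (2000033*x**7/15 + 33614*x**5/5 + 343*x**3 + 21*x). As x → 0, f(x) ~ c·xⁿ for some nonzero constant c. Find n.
9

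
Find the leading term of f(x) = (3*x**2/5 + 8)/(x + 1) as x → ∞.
3*x/5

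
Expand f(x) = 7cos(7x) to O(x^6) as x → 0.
7 - 343*x**2/2 + 16807*x**4/24 + O(x**6)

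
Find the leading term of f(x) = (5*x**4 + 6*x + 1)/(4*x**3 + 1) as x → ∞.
5*x/4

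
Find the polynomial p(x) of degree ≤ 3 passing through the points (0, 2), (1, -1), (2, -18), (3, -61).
-2*x**3 - x**2 + 2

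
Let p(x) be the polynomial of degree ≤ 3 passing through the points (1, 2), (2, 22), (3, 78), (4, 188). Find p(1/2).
-1/8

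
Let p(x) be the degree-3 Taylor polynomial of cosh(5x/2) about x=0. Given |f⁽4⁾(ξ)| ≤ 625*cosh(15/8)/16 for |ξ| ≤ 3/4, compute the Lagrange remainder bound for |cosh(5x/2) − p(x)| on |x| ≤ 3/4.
16875*cosh(15/8)/32768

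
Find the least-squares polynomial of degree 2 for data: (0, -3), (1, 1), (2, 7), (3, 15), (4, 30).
-18/7 + (8/7)x + (12/7)x²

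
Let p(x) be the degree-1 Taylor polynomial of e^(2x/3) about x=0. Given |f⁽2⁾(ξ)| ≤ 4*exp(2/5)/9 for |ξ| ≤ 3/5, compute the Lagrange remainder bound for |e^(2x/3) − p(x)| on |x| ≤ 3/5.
2*exp(2/5)/25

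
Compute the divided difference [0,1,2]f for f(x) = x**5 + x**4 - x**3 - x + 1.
19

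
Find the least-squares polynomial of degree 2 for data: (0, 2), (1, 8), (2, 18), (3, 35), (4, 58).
79/35 + (153/70)x + (41/14)x²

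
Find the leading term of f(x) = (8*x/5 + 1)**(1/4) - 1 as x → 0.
2*x/5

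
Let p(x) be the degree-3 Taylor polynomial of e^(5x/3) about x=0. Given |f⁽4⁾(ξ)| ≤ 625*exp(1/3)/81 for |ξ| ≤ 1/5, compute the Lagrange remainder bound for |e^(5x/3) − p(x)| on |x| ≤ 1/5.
exp(1/3)/1944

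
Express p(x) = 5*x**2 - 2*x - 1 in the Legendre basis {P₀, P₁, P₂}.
(2/3)P₀ + (-2)P₁ + (10/3)P₂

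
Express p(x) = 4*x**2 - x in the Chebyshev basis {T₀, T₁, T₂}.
(2)T₀ - T₁ + (2)T₂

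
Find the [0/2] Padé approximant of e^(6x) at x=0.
1/(18*x**2 - 6*x + 1)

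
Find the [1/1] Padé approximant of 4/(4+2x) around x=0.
1/(x/2 + 1)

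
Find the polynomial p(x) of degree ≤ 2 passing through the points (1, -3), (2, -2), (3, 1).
x**2 - 2*x - 2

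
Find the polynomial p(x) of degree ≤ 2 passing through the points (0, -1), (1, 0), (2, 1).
x - 1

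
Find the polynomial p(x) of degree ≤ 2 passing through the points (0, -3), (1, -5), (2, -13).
-3*x**2 + x - 3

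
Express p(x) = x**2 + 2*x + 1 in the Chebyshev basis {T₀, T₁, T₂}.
(3/2)T₀ + (2)T₁ + (1/2)T₂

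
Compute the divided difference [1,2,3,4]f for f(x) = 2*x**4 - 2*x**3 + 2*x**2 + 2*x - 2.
18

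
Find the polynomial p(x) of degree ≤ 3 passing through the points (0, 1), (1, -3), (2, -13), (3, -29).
-3*x**2 - x + 1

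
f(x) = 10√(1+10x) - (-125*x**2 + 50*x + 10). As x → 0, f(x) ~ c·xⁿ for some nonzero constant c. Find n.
3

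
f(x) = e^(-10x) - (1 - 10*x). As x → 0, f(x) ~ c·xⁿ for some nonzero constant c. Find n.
2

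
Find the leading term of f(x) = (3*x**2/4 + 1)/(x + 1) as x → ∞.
3*x/4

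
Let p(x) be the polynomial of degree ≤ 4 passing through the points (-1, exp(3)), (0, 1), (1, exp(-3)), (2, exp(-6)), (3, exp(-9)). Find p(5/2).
((28 - 5*exp(3))*exp(9) - 70*exp(6) + 35 + 140*exp(3))*exp(-9)/128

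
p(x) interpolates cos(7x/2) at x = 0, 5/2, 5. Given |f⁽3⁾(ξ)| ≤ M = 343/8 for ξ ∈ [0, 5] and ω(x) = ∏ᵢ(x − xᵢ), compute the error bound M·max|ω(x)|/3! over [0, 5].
42875*sqrt(3)/1728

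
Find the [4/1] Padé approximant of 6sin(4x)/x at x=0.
256*x**4/5 - 64*x**2 + 24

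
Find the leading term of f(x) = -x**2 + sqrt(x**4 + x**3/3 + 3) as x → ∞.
x/6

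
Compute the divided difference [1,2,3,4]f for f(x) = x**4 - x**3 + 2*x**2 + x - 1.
9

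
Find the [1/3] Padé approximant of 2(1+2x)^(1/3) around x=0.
(10*x/3 + 2)/(8*x**3/81 - 2*x**2/9 + x + 1)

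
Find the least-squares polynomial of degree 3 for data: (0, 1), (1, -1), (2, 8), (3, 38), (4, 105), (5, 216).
22/21 + (-439/126)x + (-47/84)x² + (71/36)x³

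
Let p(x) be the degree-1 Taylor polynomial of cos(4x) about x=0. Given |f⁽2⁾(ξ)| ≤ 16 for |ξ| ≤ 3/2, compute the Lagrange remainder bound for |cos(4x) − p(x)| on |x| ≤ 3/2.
18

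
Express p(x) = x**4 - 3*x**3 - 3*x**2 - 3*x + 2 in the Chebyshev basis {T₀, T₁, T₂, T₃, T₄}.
(7/8)T₀ + (-21/4)T₁ - T₂ + (-3/4)T₃ + (1/8)T₄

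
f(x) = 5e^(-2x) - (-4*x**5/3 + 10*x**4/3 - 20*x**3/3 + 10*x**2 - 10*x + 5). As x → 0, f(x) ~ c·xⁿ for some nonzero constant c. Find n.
6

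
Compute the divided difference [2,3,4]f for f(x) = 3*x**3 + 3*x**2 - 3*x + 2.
30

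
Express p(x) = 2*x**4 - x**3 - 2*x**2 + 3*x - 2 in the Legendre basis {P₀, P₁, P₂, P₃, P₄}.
(-34/15)P₀ + (12/5)P₁ + (-4/21)P₂ + (-2/5)P₃ + (16/35)P₄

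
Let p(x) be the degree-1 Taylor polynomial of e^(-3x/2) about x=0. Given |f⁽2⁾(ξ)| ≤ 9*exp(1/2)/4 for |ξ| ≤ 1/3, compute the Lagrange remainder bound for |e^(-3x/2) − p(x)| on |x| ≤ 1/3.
exp(1/2)/8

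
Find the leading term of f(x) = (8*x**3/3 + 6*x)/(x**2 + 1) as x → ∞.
8*x/3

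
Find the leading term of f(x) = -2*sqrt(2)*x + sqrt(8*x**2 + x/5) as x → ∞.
sqrt(2)/40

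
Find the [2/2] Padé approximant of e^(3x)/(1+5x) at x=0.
(73*x**2/44 + 67*x/33 + 1)/(-631*x**2/132 + 133*x/33 + 1)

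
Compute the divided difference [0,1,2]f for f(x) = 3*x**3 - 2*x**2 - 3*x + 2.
7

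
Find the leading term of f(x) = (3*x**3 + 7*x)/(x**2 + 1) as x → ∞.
3*x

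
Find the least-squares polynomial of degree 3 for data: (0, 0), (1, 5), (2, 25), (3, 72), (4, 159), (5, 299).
-5/126 + (1595/756)x + (59/63)x² + (229/108)x³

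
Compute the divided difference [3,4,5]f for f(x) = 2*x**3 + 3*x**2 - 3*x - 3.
27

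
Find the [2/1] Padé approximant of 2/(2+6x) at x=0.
1/(3*x + 1)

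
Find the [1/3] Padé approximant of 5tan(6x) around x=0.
30*x/(1 - 12*x**2)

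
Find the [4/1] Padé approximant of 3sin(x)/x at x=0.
x**4/40 - x**2/2 + 3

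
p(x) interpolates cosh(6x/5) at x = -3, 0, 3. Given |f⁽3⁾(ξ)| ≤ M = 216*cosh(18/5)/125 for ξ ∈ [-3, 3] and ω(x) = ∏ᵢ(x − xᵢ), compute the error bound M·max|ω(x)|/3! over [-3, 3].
216*sqrt(3)*cosh(18/5)/125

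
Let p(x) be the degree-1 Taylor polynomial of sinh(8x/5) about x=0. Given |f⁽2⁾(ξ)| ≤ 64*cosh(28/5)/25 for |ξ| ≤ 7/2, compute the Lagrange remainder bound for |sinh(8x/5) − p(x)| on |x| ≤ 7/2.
392*cosh(28/5)/25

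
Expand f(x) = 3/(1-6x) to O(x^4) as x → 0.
3 + 18*x + 108*x**2 + 648*x**3 + O(x**4)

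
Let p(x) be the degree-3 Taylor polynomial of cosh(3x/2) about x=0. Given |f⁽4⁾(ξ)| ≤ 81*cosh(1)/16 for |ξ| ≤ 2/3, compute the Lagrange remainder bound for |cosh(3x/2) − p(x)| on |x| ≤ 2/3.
cosh(1)/24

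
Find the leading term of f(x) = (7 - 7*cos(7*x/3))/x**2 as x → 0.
343/18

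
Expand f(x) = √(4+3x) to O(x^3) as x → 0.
2 + 3*x/4 - 9*x**2/64 + O(x**3)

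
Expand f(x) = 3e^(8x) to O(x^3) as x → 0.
3 + 24*x + 96*x**2 + O(x**3)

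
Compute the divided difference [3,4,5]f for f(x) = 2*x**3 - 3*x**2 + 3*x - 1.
21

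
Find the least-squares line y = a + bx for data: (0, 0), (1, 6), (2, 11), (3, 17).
a = 1/10, b = 28/5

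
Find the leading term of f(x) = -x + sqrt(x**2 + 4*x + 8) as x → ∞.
2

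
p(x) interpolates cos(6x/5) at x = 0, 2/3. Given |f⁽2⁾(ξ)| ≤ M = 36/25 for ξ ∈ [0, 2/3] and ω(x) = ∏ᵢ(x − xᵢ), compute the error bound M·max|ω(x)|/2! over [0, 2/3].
2/25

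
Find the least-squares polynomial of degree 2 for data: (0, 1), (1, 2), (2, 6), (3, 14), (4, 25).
36/35 + (-6/7)x + (12/7)x²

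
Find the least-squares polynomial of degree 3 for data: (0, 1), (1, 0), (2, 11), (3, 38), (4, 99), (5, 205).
2/3 + (5/9)x + (-25/12)x² + (73/36)x³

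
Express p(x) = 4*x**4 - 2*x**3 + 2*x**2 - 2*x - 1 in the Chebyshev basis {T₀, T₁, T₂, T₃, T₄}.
(3/2)T₀ + (-7/2)T₁ + (3)T₂ + (-1/2)T₃ + (1/2)T₄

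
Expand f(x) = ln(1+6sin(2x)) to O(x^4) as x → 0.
12*x - 72*x**2 + 568*x**3 + O(x**4)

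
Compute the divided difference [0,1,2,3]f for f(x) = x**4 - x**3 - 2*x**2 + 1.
5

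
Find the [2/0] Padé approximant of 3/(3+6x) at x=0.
4*x**2 - 2*x + 1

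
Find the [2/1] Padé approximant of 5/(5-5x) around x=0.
1/(1 - x)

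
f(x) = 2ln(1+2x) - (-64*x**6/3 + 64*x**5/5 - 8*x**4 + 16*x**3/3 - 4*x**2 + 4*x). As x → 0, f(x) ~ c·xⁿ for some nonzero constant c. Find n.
7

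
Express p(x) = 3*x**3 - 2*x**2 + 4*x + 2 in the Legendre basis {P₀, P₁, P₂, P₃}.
(4/3)P₀ + (29/5)P₁ + (-4/3)P₂ + (6/5)P₃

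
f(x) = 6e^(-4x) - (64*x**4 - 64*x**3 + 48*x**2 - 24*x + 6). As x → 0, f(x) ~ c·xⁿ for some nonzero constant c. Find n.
5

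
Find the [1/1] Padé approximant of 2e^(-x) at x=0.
(2 - x)/(x/2 + 1)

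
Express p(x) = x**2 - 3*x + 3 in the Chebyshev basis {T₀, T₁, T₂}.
(7/2)T₀ + (-3)T₁ + (1/2)T₂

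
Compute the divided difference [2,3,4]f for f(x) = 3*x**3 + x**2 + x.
28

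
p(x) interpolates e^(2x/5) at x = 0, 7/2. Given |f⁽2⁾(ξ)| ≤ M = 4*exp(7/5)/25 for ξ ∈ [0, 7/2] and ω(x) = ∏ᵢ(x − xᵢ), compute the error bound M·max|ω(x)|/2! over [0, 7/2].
49*exp(7/5)/200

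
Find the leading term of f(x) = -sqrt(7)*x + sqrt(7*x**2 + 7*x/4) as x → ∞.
sqrt(7)/8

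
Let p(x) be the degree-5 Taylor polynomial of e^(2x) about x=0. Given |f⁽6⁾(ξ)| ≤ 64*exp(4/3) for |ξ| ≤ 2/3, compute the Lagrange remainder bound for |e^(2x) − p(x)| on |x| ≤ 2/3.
256*exp(4/3)/32805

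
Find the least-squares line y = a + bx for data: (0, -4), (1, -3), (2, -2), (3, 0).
a = -21/5, b = 13/10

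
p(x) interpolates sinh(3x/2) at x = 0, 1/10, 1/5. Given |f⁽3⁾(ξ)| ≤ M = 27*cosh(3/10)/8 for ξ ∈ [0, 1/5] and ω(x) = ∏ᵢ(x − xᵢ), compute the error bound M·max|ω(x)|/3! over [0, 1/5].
sqrt(3)*cosh(3/10)/8000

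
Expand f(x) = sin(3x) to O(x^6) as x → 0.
3*x - 9*x**3/2 + 81*x**5/40 + O(x**6)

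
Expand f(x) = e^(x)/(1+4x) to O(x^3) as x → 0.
1 - 3*x + 25*x**2/2 + O(x**3)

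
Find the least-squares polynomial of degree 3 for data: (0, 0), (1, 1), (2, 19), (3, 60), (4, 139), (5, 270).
-41/126 + (-37/108)x + (173/252)x² + (55/27)x³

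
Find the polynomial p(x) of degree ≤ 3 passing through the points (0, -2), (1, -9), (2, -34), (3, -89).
-2*x**3 - 3*x**2 - 2*x - 2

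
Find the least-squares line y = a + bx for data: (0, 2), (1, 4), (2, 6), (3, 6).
a = 12/5, b = 7/5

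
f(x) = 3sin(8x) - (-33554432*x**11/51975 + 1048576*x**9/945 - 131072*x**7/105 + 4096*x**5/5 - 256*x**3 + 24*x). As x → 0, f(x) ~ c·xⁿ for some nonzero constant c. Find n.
13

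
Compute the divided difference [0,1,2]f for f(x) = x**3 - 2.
3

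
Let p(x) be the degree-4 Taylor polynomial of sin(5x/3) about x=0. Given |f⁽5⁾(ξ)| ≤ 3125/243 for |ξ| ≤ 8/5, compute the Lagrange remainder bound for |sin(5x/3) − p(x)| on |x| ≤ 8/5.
4096/3645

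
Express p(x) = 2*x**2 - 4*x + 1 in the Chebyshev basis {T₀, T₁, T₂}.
(2)T₀ + (-4)T₁ + T₂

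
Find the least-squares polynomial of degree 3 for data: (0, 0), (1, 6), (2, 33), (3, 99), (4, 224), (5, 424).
1/21 + (88/63)x + (59/42)x² + (55/18)x³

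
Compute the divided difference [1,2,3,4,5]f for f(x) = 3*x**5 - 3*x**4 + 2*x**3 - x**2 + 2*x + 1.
42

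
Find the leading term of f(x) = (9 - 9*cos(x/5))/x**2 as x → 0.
9/50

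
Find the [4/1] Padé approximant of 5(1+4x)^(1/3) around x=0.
(1280*x**4/243 - 512*x**3/81 + 32*x**2/3 + 64*x/3 + 5)/(44*x/15 + 1)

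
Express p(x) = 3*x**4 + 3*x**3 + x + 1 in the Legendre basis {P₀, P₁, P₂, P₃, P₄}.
(8/5)P₀ + (14/5)P₁ + (12/7)P₂ + (6/5)P₃ + (24/35)P₄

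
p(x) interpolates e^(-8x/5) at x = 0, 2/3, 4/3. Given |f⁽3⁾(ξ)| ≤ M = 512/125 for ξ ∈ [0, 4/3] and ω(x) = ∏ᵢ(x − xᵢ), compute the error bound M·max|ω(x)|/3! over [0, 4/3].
4096*sqrt(3)/91125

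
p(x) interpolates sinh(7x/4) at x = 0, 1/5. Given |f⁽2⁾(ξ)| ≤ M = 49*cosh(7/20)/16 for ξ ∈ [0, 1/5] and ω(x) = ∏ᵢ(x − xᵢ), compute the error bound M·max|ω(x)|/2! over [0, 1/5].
49*cosh(7/20)/3200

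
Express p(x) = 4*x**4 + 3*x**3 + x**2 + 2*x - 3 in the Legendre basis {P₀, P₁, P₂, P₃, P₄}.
(-28/15)P₀ + (19/5)P₁ + (62/21)P₂ + (6/5)P₃ + (32/35)P₄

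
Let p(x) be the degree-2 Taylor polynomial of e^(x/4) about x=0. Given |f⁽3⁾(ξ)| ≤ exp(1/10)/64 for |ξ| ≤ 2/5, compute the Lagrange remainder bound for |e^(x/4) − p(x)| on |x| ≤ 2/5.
exp(1/10)/6000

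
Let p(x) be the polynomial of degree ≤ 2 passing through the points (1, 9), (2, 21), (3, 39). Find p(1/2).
21/4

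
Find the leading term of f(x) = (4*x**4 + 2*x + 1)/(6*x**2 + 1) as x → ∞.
2*x**2/3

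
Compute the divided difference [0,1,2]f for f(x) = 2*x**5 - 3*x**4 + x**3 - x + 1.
12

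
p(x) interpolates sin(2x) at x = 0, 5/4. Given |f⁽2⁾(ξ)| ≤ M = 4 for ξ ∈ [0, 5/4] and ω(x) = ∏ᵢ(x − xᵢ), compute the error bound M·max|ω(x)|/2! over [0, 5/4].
25/32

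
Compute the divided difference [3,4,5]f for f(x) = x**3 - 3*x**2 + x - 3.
9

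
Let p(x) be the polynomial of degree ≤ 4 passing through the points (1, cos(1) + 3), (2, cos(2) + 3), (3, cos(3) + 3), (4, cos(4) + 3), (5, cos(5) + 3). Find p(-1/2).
1485*cos(3)/64 + 315*cos(5)/128 + 3 + 1155*cos(1)/128 - 385*cos(4)/32 - 693*cos(2)/32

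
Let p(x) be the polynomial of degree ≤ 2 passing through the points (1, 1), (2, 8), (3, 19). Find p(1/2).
-1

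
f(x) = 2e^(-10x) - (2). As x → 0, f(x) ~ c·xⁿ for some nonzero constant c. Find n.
1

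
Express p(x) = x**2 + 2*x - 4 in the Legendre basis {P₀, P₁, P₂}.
(-11/3)P₀ + (2)P₁ + (2/3)P₂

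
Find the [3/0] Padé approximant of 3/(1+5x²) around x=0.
3 - 15*x**2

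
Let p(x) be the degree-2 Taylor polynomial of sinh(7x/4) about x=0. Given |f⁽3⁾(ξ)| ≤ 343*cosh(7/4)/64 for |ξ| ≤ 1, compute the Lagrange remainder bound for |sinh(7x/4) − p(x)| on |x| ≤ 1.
343*cosh(7/4)/384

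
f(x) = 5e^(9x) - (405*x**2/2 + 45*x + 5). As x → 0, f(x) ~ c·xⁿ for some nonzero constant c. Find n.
3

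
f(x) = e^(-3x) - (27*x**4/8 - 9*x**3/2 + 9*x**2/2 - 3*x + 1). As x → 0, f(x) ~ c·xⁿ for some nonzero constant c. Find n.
5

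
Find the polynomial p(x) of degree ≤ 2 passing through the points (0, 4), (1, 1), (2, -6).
-2*x**2 - x + 4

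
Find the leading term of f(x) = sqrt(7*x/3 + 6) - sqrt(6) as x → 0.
7*sqrt(6)*x/36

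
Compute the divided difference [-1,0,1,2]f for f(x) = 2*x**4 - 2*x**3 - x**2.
2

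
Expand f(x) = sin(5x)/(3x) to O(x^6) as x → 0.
5/3 - 125*x**2/18 + 625*x**4/72 + O(x**6)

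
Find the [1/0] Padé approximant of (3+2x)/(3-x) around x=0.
x + 1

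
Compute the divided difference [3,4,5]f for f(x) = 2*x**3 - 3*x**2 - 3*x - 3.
21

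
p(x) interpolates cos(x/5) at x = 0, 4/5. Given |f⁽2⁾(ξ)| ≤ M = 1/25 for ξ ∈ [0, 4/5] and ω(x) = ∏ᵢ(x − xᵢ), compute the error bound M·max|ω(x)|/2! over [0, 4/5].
2/625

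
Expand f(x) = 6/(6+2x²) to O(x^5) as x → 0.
1 - x**2/3 + x**4/9 + O(x**5)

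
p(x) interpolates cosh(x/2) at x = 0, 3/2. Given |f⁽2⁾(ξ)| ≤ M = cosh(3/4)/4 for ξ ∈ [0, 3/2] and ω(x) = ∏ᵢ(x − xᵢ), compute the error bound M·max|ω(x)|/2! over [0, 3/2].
9*cosh(3/4)/128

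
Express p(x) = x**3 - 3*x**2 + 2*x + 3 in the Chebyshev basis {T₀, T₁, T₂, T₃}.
(3/2)T₀ + (11/4)T₁ + (-3/2)T₂ + (1/4)T₃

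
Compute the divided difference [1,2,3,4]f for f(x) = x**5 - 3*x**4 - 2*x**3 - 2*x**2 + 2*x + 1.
33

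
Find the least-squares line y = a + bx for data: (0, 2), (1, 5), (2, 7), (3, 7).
a = 27/10, b = 17/10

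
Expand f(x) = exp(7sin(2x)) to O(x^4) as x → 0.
1 + 14*x + 98*x**2 + 448*x**3 + O(x**4)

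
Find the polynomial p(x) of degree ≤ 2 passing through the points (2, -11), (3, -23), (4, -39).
-2*x**2 - 2*x + 1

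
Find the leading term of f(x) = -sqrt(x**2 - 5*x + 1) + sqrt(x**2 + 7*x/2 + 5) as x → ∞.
17/4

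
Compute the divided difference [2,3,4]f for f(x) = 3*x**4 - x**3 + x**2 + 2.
157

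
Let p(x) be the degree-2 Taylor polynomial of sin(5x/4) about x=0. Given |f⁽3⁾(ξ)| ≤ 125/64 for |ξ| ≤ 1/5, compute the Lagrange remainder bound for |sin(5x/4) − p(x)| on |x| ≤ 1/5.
1/384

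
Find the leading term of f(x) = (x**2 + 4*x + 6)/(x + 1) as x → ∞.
x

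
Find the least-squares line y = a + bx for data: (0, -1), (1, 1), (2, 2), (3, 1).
a = -3/10, b = 7/10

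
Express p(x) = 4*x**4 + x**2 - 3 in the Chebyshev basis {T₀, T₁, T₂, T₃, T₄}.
-T₀ + (5/2)T₂ + (1/2)T₄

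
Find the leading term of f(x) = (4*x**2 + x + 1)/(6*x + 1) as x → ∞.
2*x/3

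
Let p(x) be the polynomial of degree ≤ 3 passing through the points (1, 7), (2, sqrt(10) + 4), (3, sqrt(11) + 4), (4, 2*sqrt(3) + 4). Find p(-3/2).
-495*sqrt(10)/16 - 105*sqrt(3)/8 + 757/16 + 385*sqrt(11)/16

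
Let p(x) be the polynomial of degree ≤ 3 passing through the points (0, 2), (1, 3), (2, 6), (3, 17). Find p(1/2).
21/8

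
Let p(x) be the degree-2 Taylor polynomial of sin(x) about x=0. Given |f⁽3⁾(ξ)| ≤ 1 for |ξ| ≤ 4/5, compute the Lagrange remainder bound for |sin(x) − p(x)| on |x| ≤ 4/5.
32/375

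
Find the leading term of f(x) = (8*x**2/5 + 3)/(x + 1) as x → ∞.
8*x/5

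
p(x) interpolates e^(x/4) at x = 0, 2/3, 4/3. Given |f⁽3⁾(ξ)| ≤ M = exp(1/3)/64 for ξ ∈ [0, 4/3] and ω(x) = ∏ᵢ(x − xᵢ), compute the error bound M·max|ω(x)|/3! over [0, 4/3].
sqrt(3)*exp(1/3)/5832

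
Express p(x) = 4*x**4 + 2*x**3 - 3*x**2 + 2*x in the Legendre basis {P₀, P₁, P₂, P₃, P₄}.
(-1/5)P₀ + (16/5)P₁ + (2/7)P₂ + (4/5)P₃ + (32/35)P₄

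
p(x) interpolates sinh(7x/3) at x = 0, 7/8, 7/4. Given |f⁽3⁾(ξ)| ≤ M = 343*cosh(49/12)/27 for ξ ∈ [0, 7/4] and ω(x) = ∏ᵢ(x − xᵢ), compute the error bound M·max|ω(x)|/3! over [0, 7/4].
117649*sqrt(3)*cosh(49/12)/373248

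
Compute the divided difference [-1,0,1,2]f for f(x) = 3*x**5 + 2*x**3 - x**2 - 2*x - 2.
17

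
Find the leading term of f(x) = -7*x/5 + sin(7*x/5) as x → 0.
-343*x**3/750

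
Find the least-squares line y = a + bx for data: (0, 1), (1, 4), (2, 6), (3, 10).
a = 9/10, b = 29/10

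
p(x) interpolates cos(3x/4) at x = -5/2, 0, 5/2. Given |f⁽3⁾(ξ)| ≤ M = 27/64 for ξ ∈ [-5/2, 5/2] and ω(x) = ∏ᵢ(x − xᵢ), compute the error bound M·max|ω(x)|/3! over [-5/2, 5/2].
125*sqrt(3)/512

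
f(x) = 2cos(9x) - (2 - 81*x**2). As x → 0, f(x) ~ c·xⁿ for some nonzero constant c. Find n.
4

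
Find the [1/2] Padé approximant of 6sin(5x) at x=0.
30*x/(25*x**2/6 + 1)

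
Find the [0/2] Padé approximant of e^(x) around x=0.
1/(x**2/2 - x + 1)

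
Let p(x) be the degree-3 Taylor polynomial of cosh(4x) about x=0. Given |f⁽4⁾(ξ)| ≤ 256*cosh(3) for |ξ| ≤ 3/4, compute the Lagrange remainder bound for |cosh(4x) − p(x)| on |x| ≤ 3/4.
27*cosh(3)/8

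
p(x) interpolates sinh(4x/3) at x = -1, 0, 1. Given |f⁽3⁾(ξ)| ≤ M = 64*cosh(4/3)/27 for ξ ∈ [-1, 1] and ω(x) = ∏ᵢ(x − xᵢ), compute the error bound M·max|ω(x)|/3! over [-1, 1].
64*sqrt(3)*cosh(4/3)/729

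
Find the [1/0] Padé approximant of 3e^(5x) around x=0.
15*x + 3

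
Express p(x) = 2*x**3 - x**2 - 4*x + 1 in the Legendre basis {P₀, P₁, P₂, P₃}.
(2/3)P₀ + (-14/5)P₁ + (-2/3)P₂ + (4/5)P₃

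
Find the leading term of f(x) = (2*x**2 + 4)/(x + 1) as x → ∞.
2*x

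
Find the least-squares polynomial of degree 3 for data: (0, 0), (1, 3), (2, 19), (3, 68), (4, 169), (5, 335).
29/126 + (433/756)x + (-25/18)x² + (317/108)x³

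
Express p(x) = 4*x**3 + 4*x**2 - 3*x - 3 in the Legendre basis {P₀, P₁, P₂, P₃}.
(-5/3)P₀ + (-3/5)P₁ + (8/3)P₂ + (8/5)P₃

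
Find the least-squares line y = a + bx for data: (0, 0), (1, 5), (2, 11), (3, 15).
a = 1/10, b = 51/10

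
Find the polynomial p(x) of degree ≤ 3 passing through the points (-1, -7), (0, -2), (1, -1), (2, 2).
x**3 - 2*x**2 + 2*x - 2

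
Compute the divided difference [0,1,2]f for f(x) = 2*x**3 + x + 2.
6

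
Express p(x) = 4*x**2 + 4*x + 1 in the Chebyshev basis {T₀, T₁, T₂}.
(3)T₀ + (4)T₁ + (2)T₂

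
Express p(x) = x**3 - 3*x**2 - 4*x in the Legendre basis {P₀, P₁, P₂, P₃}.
-P₀ + (-17/5)P₁ + (-2)P₂ + (2/5)P₃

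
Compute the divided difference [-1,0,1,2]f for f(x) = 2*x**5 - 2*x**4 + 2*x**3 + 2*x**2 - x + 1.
8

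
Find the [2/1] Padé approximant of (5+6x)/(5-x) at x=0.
(6*x/5 + 1)/(1 - x/5)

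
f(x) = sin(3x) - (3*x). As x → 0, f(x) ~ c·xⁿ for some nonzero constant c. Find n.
3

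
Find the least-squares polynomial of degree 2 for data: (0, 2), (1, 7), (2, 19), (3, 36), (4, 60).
68/35 + (31/14)x + (43/14)x²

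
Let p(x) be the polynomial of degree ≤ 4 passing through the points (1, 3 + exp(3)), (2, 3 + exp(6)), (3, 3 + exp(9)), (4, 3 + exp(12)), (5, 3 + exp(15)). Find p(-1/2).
-385*exp(12)/32 - 693*exp(6)/32 + 3 + 1155*exp(3)/128 + 1485*exp(9)/64 + 315*exp(15)/128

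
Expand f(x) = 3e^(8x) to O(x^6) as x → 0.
3 + 24*x + 96*x**2 + 256*x**3 + 512*x**4 + 4096*x**5/5 + O(x**6)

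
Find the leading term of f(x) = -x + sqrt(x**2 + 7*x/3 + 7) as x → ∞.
7/6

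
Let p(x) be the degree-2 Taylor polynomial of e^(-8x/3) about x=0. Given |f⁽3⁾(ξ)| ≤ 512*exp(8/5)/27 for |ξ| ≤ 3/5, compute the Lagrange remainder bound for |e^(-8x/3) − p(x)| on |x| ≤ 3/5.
256*exp(8/5)/375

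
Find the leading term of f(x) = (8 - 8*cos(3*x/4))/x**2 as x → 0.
9/4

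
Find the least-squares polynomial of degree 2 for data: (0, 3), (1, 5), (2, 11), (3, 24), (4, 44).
117/35 + (-153/70)x + (43/14)x²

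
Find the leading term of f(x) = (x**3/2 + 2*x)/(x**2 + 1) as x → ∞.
x/2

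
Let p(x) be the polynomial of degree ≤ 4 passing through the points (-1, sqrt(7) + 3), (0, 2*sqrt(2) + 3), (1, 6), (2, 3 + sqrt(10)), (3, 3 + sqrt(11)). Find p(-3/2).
-105*sqrt(2)/16 - 45*sqrt(10)/32 + 35*sqrt(11)/128 + 315*sqrt(7)/128 + 759/64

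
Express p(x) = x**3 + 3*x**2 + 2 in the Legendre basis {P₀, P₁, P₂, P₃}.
(3)P₀ + (3/5)P₁ + (2)P₂ + (2/5)P₃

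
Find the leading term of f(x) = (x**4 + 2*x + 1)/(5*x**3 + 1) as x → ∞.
x/5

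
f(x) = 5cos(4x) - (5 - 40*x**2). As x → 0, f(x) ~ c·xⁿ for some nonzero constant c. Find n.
4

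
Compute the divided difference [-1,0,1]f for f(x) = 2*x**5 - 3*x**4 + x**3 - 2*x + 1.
-3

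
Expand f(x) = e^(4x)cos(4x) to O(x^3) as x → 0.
1 + 4*x + O(x**3)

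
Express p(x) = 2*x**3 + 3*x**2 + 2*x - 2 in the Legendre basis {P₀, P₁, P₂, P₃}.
-P₀ + (16/5)P₁ + (2)P₂ + (4/5)P₃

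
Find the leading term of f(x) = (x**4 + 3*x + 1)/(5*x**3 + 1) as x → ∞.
x/5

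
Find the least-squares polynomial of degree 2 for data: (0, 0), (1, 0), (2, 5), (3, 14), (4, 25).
-2/7 + (-36/35)x + (13/7)x²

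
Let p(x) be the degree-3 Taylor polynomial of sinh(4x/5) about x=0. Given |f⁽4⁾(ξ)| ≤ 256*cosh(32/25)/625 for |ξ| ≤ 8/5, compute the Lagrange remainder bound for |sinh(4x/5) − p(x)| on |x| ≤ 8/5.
131072*cosh(32/25)/1171875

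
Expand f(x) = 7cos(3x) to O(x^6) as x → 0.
7 - 63*x**2/2 + 189*x**4/8 + O(x**6)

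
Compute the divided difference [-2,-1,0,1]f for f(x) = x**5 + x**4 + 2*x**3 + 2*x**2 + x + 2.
5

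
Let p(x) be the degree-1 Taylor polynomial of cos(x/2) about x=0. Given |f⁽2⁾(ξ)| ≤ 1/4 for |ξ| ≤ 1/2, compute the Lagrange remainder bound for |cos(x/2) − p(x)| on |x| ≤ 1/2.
1/32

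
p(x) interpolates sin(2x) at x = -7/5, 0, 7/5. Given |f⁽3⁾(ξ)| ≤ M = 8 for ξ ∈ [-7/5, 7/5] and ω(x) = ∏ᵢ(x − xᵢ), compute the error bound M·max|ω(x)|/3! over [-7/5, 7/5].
2744*sqrt(3)/3375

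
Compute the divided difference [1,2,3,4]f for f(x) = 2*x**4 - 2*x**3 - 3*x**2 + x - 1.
18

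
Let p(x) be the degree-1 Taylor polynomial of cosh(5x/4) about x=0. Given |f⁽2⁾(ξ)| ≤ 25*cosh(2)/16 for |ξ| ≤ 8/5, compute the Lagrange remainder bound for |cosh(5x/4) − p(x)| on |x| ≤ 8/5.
2*cosh(2)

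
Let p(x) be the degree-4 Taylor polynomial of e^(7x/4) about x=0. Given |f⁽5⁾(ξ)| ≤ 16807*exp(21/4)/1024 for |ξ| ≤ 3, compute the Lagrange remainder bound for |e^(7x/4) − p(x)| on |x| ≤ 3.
1361367*exp(21/4)/40960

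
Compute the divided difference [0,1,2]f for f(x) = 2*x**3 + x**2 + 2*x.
7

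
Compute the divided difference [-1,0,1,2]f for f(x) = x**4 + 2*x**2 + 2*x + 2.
2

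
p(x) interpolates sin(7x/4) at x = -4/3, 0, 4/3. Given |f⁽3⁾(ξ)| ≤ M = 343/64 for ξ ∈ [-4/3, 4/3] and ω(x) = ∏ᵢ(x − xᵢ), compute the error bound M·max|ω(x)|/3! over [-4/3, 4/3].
343*sqrt(3)/729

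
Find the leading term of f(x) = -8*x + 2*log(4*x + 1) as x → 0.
-16*x**2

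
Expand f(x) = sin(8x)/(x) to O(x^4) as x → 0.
8 - 256*x**2/3 + O(x**4)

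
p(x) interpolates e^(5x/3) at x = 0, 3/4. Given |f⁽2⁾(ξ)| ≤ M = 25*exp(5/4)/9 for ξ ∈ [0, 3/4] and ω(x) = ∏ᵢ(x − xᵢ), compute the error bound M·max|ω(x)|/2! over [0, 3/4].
25*exp(5/4)/128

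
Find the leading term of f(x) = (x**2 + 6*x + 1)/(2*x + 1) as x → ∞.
x/2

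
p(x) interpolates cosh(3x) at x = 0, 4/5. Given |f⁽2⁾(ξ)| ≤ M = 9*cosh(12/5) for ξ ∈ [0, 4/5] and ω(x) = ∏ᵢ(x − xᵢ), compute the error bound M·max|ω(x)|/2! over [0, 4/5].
18*cosh(12/5)/25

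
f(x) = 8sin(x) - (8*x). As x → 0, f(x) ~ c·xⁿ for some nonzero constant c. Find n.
3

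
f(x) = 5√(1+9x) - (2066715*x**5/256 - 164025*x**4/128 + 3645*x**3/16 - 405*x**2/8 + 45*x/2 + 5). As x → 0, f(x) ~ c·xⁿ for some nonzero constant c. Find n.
6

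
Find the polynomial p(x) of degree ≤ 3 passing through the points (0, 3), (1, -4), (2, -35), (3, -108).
-3*x**3 - 3*x**2 - x + 3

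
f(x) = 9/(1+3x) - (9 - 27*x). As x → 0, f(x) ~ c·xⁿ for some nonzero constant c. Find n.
2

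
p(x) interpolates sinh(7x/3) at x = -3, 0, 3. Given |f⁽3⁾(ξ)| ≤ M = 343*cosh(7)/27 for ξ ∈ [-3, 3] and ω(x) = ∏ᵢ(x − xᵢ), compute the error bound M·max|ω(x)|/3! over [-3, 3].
343*sqrt(3)*cosh(7)/27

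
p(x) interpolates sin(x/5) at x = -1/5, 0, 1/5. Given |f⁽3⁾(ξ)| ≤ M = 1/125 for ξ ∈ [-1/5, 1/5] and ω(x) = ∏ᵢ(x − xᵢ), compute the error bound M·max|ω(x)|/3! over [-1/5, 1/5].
sqrt(3)/421875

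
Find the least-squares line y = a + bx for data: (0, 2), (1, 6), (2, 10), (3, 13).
a = 11/5, b = 37/10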